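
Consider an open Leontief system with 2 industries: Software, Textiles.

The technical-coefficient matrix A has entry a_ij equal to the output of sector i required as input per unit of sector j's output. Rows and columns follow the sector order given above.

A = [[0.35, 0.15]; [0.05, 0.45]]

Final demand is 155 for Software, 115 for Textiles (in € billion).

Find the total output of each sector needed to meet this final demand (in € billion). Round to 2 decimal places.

I − A =
  [   0.65    -0.15]
  [  -0.05     0.55]
det(I−A) = (0.65)(0.55) − (-0.15)(-0.05) = 0.3500
adj(I−A) = [[0.55, 0.15], [0.05, 0.65]]
(I − A)⁻¹ = adj(I−A) / det(I−A) ≈
  [   1.5714     0.4286]
  [   0.1429     1.8571]
x = (I − A)⁻¹ d = adj(I−A)·d / det(I−A), with det(I−A) = 0.3500:
  x_1 = (0.55·155 + 0.15·115) / 0.3500 = 102.50 / 0.3500 ≈ 292.86
  x_2 = (0.05·155 + 0.65·115) / 0.3500 = 82.50 / 0.3500 ≈ 235.71

x_1 = 292.86, x_2 = 235.71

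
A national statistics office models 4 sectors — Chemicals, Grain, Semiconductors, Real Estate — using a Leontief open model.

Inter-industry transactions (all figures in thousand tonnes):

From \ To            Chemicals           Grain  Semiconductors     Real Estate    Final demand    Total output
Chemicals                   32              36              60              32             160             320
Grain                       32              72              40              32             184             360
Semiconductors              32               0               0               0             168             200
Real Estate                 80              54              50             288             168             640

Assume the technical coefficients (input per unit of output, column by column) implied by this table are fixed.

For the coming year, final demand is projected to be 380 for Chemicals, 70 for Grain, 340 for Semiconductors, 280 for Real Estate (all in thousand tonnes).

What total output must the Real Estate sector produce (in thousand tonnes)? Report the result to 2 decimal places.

Technical coefficients a_ij = z_ij / X_j:
  a_11 = 32/320 = 0.10, a_21 = 32/320 = 0.10, a_31 = 32/320 = 0.10, a_41 = 80/320 = 0.25
  a_12 = 36/360 = 0.10, a_22 = 72/360 = 0.20, a_32 = 0/360 = 0.00, a_42 = 54/360 = 0.15
  a_13 = 60/200 = 0.30, a_23 = 40/200 = 0.20, a_33 = 0/200 = 0.00, a_43 = 50/200 = 0.25
  a_14 = 32/640 = 0.05, a_24 = 32/640 = 0.05, a_34 = 0/640 = 0.00, a_44 = 288/640 = 0.45
I − A =
  [   0.90    -0.10    -0.30    -0.05]
  [  -0.10     0.80    -0.20    -0.05]
  [  -0.10     0.00     1.00     0.00]
  [  -0.25    -0.15    -0.25     0.55]
Compute the cofactors C_ij = (−1)^(i+j)·(3×3 minor ij) of I−A; the adjugate is their transpose:
adj(I−A) = Cᵀ =
  [ 0.43250   0.06250   0.15350   0.04500]
  [ 0.07975   0.46475   0.12925   0.04950]
  [ 0.04325   0.00625   0.37175   0.00450]
  [ 0.23800   0.15800   0.27400   0.68400]
det(I−A) = Σ_j (I−A)_1j·C_1j = (0.90)(0.43250) + (-0.10)(0.07975) + (-0.30)(0.04325) + (-0.05)(0.23800) = 0.3564
(I − A)⁻¹ = adj(I−A) / det(I−A) ≈
  [   1.2135     0.1754     0.4307     0.1263]
  [   0.2238     1.3040     0.3627     0.1389]
  [   0.1214     0.0175     1.0431     0.0126]
  [   0.6678     0.4433     0.7688     1.9192]
x = (I − A)⁻¹ d = adj(I−A)·d / det(I−A), with det(I−A) = 0.3564:
  x_1 = (0.43250·380 + 0.06250·70 + 0.15350·340 + 0.04500·280) / 0.3564 = 233.515 / 0.3564 ≈ 655.20
  x_2 = (0.07975·380 + 0.46475·70 + 0.12925·340 + 0.04950·280) / 0.3564 = 120.6425 / 0.3564 ≈ 338.50
  x_3 = (0.04325·380 + 0.00625·70 + 0.37175·340 + 0.00450·280) / 0.3564 = 144.5275 / 0.3564 ≈ 405.52
  x_4 = (0.23800·380 + 0.15800·70 + 0.27400·340 + 0.68400·280) / 0.3564 = 386.18 / 0.3564 ≈ 1083.56

x_4 = 1083.56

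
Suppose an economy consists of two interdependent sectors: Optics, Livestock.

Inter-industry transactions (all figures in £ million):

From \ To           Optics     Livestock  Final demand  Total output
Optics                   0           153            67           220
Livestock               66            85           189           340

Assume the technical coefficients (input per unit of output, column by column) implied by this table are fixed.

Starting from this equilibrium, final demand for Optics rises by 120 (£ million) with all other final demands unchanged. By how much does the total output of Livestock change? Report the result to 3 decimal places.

Technical coefficients a_ij = z_ij / X_j:
  a_OO = 0/220 = 0.00, a_LO = 66/220 = 0.30
  a_OL = 153/340 = 0.45, a_LL = 85/340 = 0.25
I − A =
  [   1.00    -0.45]
  [  -0.30     0.75]
det(I−A) = (1.00)(0.75) − (-0.45)(-0.30) = 0.6150
adj(I−A) = [[0.75, 0.45], [0.30, 1.00]]
(I − A)⁻¹ = adj(I−A) / det(I−A) ≈
  [   1.2195     0.7317]
  [   0.4878     1.6260]
Δx = (I − A)⁻¹ Δd with Δd having +120 in the Optics component and 0 elsewhere.
So Δx_L = L_LO · (+120), where L_LO = adj(I−A)_LO / det(I−A) = 0.30 / 0.6150.
Δx_L = 0.30 × (+120) / 0.6150 = 36.00 / 0.6150 ≈ 58.537.

Δx_L = 58.537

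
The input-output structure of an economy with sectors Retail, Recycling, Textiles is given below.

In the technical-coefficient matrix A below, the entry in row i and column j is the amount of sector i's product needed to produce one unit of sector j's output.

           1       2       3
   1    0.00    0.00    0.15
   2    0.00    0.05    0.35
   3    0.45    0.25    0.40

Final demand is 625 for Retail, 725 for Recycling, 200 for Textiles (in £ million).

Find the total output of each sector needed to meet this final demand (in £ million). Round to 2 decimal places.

x_1 = 853.90, x_2 = 1325.37, x_3 = 1525.99

I − A =
  [   1.00     0.00    -0.15]
  [   0.00     0.95    -0.35]
  [  -0.45    -0.25     0.60]
Cofactors of I−A, C_ij = (−1)^(i+j)·(minor ij) (rows/columns in the sector order above):
  C_11 = (0.95)(0.60) − (-0.35)(-0.25) = 0.4825
  C_12 = −[(0.00)(0.60) − (-0.35)(-0.45)] = 0.1575
  C_13 = (0.00)(-0.25) − (0.95)(-0.45) = 0.4275
  C_21 = −[(0.00)(0.60) − (-0.15)(-0.25)] = 0.0375
  C_22 = (1.00)(0.60) − (-0.15)(-0.45) = 0.5325
  C_23 = −[(1.00)(-0.25) − (0.00)(-0.45)] = 0.2500
  C_31 = (0.00)(-0.35) − (-0.15)(0.95) = 0.1425
  C_32 = −[(1.00)(-0.35) − (-0.15)(0.00)] = 0.3500
  C_33 = (1.00)(0.95) − (0.00)(0.00) = 0.9500
det(I−A) = Σ_j (I−A)_1j·C_1j = (1.00)(0.4825) + (0.00)(0.1575) + (-0.15)(0.4275) = 0.418375
adj(I−A) = Cᵀ =
  [ 0.4825   0.0375   0.1425]
  [ 0.1575   0.5325   0.3500]
  [ 0.4275   0.2500   0.9500]
(I − A)⁻¹ = adj(I−A) / det(I−A) ≈
  [   1.1533     0.0896     0.3406]
  [   0.3765     1.2728     0.8366]
  [   1.0218     0.5976     2.2707]
x = (I − A)⁻¹ d = adj(I−A)·d / det(I−A), with det(I−A) = 0.418375:
  x_1 = (0.4825·625 + 0.0375·725 + 0.1425·200) / 0.418375 = 357.25 / 0.418375 ≈ 853.90
  x_2 = (0.1575·625 + 0.5325·725 + 0.3500·200) / 0.418375 = 554.50 / 0.418375 ≈ 1325.37
  x_3 = (0.4275·625 + 0.2500·725 + 0.9500·200) / 0.418375 = 638.4375 / 0.418375 ≈ 1525.99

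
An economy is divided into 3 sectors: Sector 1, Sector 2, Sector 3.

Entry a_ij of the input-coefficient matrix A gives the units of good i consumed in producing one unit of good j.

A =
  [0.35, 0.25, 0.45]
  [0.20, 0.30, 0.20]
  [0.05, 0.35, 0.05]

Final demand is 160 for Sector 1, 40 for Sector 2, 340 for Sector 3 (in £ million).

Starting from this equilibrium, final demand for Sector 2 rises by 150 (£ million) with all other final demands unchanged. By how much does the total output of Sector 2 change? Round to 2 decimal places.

Δx_2 = 308.29

I − A =
  [   0.65    -0.25    -0.45]
  [  -0.20     0.70    -0.20]
  [  -0.05    -0.35     0.95]
Cofactors of I−A, C_ij = (−1)^(i+j)·(minor ij) (rows/columns in the sector order above):
  C_11 = (0.70)(0.95) − (-0.20)(-0.35) = 0.5950
  C_12 = −[(-0.20)(0.95) − (-0.20)(-0.05)] = 0.2000
  C_13 = (-0.20)(-0.35) − (0.70)(-0.05) = 0.1050
  C_21 = −[(-0.25)(0.95) − (-0.45)(-0.35)] = 0.3950
  C_22 = (0.65)(0.95) − (-0.45)(-0.05) = 0.5950
  C_23 = −[(0.65)(-0.35) − (-0.25)(-0.05)] = 0.2400
  C_31 = (-0.25)(-0.20) − (-0.45)(0.70) = 0.3650
  C_32 = −[(0.65)(-0.20) − (-0.45)(-0.20)] = 0.2200
  C_33 = (0.65)(0.70) − (-0.25)(-0.20) = 0.4050
det(I−A) = Σ_j (I−A)_1j·C_1j = (0.65)(0.5950) + (-0.25)(0.2000) + (-0.45)(0.1050) = 0.2895
adj(I−A) = Cᵀ =
  [ 0.5950   0.3950   0.3650]
  [ 0.2000   0.5950   0.2200]
  [ 0.1050   0.2400   0.4050]
(I − A)⁻¹ = adj(I−A) / det(I−A) ≈
  [   2.0553     1.3644     1.2608]
  [   0.6908     2.0553     0.7599]
  [   0.3627     0.8290     1.3990]
Δx = (I − A)⁻¹ Δd with Δd having +150 in the Sector 2 component and 0 elsewhere.
So Δx_2 = L_22 · (+150), where L_22 = adj(I−A)_22 / det(I−A) = 0.5950 / 0.2895.
Δx_2 = 0.5950 × (+150) / 0.2895 = 89.25 / 0.2895 ≈ 308.29.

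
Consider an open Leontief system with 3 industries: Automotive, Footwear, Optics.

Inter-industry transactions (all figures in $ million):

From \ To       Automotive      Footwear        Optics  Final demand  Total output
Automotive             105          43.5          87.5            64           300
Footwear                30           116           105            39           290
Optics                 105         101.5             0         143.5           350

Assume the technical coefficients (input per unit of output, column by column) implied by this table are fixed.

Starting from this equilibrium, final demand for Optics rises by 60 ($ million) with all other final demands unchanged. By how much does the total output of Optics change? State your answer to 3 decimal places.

Δx_3 = 97.933

Technical coefficients a_ij = z_ij / X_j:
  a_11 = 105/300 = 0.35, a_21 = 30/300 = 0.10, a_31 = 105/300 = 0.35
  a_12 = 43.5/290 = 0.15, a_22 = 116/290 = 0.40, a_32 = 101.5/290 = 0.35
  a_13 = 87.5/350 = 0.25, a_23 = 105/350 = 0.30, a_33 = 0/350 = 0.00
I − A =
  [   0.65    -0.15    -0.25]
  [  -0.10     0.60    -0.30]
  [  -0.35    -0.35     1.00]
Cofactors of I−A, C_ij = (−1)^(i+j)·(minor ij) (rows/columns in the sector order above):
  C_11 = (0.60)(1.00) − (-0.30)(-0.35) = 0.4950
  C_12 = −[(-0.10)(1.00) − (-0.30)(-0.35)] = 0.2050
  C_13 = (-0.10)(-0.35) − (0.60)(-0.35) = 0.2450
  C_21 = −[(-0.15)(1.00) − (-0.25)(-0.35)] = 0.2375
  C_22 = (0.65)(1.00) − (-0.25)(-0.35) = 0.5625
  C_23 = −[(0.65)(-0.35) − (-0.15)(-0.35)] = 0.2800
  C_31 = (-0.15)(-0.30) − (-0.25)(0.60) = 0.1950
  C_32 = −[(0.65)(-0.30) − (-0.25)(-0.10)] = 0.2200
  C_33 = (0.65)(0.60) − (-0.15)(-0.10) = 0.3750
det(I−A) = Σ_j (I−A)_1j·C_1j = (0.65)(0.4950) + (-0.15)(0.2050) + (-0.25)(0.2450) = 0.22975
adj(I−A) = Cᵀ =
  [ 0.4950   0.2375   0.1950]
  [ 0.2050   0.5625   0.2200]
  [ 0.2450   0.2800   0.3750]
(I − A)⁻¹ = adj(I−A) / det(I−A) ≈
  [   2.1545     1.0337     0.8487]
  [   0.8923     2.4483     0.9576]
  [   1.0664     1.2187     1.6322]
Δx = (I − A)⁻¹ Δd with Δd having +60 in the Optics component and 0 elsewhere.
So Δx_3 = L_33 · (+60), where L_33 = adj(I−A)_33 / det(I−A) = 0.3750 / 0.22975.
Δx_3 = 0.3750 × (+60) / 0.22975 = 22.50 / 0.22975 ≈ 97.933.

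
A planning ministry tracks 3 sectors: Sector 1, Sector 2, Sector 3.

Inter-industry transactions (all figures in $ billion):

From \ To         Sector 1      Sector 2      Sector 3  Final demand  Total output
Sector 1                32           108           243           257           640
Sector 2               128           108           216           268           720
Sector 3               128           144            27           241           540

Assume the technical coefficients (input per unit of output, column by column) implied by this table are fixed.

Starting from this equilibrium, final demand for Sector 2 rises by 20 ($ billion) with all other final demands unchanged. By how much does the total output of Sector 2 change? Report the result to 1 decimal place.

Δx_2 = 29.2

Technical coefficients a_ij = z_ij / X_j:
  a_11 = 32/640 = 0.05, a_21 = 128/640 = 0.20, a_31 = 128/640 = 0.20
  a_12 = 108/720 = 0.15, a_22 = 108/720 = 0.15, a_32 = 144/720 = 0.20
  a_13 = 243/540 = 0.45, a_23 = 216/540 = 0.40, a_33 = 27/540 = 0.05
I − A =
  [   0.95    -0.15    -0.45]
  [  -0.20     0.85    -0.40]
  [  -0.20    -0.20     0.95]
Cofactors of I−A, C_ij = (−1)^(i+j)·(minor ij) (rows/columns in the sector order above):
  C_11 = (0.85)(0.95) − (-0.40)(-0.20) = 0.7275
  C_12 = −[(-0.20)(0.95) − (-0.40)(-0.20)] = 0.2700
  C_13 = (-0.20)(-0.20) − (0.85)(-0.20) = 0.2100
  C_21 = −[(-0.15)(0.95) − (-0.45)(-0.20)] = 0.2325
  C_22 = (0.95)(0.95) − (-0.45)(-0.20) = 0.8125
  C_23 = −[(0.95)(-0.20) − (-0.15)(-0.20)] = 0.2200
  C_31 = (-0.15)(-0.40) − (-0.45)(0.85) = 0.4425
  C_32 = −[(0.95)(-0.40) − (-0.45)(-0.20)] = 0.4700
  C_33 = (0.95)(0.85) − (-0.15)(-0.20) = 0.7775
det(I−A) = Σ_j (I−A)_1j·C_1j = (0.95)(0.7275) + (-0.15)(0.2700) + (-0.45)(0.2100) = 0.556125
adj(I−A) = Cᵀ =
  [ 0.7275   0.2325   0.4425]
  [ 0.2700   0.8125   0.4700]
  [ 0.2100   0.2200   0.7775]
(I − A)⁻¹ = adj(I−A) / det(I−A) ≈
  [   1.3082     0.4181     0.7957]
  [   0.4855     1.4610     0.8451]
  [   0.3776     0.3956     1.3981]
Δx = (I − A)⁻¹ Δd with Δd having +20 in the Sector 2 component and 0 elsewhere.
So Δx_2 = L_22 · (+20), where L_22 = adj(I−A)_22 / det(I−A) = 0.8125 / 0.556125.
Δx_2 = 0.8125 × (+20) / 0.556125 = 16.25 / 0.556125 ≈ 29.2.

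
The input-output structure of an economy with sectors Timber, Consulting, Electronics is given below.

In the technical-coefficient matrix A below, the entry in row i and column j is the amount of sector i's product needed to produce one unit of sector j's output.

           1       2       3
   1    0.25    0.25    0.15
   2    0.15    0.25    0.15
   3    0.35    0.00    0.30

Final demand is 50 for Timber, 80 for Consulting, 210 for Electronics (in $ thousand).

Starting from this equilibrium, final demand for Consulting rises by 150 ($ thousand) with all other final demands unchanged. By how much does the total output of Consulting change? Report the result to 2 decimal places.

Δx_2 = 225.00

I − A =
  [   0.75    -0.25    -0.15]
  [  -0.15     0.75    -0.15]
  [  -0.35     0.00     0.70]
Cofactors of I−A, C_ij = (−1)^(i+j)·(minor ij) (rows/columns in the sector order above):
  C_11 = (0.75)(0.70) − (-0.15)(0.00) = 0.5250
  C_12 = −[(-0.15)(0.70) − (-0.15)(-0.35)] = 0.1575
  C_13 = (-0.15)(0.00) − (0.75)(-0.35) = 0.2625
  C_21 = −[(-0.25)(0.70) − (-0.15)(0.00)] = 0.1750
  C_22 = (0.75)(0.70) − (-0.15)(-0.35) = 0.4725
  C_23 = −[(0.75)(0.00) − (-0.25)(-0.35)] = 0.0875
  C_31 = (-0.25)(-0.15) − (-0.15)(0.75) = 0.1500
  C_32 = −[(0.75)(-0.15) − (-0.15)(-0.15)] = 0.1350
  C_33 = (0.75)(0.75) − (-0.25)(-0.15) = 0.5250
det(I−A) = Σ_j (I−A)_1j·C_1j = (0.75)(0.5250) + (-0.25)(0.1575) + (-0.15)(0.2625) = 0.3150
adj(I−A) = Cᵀ =
  [ 0.5250   0.1750   0.1500]
  [ 0.1575   0.4725   0.1350]
  [ 0.2625   0.0875   0.5250]
(I − A)⁻¹ = adj(I−A) / det(I−A) ≈
  [   1.6667     0.5556     0.4762]
  [   0.5000     1.5000     0.4286]
  [   0.8333     0.2778     1.6667]
Δx = (I − A)⁻¹ Δd with Δd having +150 in the Consulting component and 0 elsewhere.
So Δx_2 = L_22 · (+150), where L_22 = adj(I−A)_22 / det(I−A) = 0.4725 / 0.3150.
Δx_2 = 0.4725 × (+150) / 0.3150 = 70.875 / 0.3150 = 225.00.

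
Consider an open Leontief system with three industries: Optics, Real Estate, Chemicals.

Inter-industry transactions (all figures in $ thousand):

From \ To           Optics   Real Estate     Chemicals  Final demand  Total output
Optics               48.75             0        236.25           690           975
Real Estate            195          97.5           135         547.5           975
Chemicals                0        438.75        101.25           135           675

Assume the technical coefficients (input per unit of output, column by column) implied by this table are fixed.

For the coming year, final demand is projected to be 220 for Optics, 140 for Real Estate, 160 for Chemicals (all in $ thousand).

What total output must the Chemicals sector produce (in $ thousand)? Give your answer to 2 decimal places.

x_C = 354.98

Technical coefficients a_ij = z_ij / X_j:
  a_OO = 48.75/975 = 0.05, a_RO = 195/975 = 0.20, a_CO = 0/975 = 0.00
  a_OR = 0/975 = 0.00, a_RR = 97.5/975 = 0.10, a_CR = 438.75/975 = 0.45
  a_OC = 236.25/675 = 0.35, a_RC = 135/675 = 0.20, a_CC = 101.25/675 = 0.15
I − A =
  [   0.95     0.00    -0.35]
  [  -0.20     0.90    -0.20]
  [   0.00    -0.45     0.85]
Cofactors of I−A, C_ij = (−1)^(i+j)·(minor ij) (rows/columns in the sector order above):
  C_11 = (0.90)(0.85) − (-0.20)(-0.45) = 0.6750
  C_12 = −[(-0.20)(0.85) − (-0.20)(0.00)] = 0.1700
  C_13 = (-0.20)(-0.45) − (0.90)(0.00) = 0.0900
  C_21 = −[(0.00)(0.85) − (-0.35)(-0.45)] = 0.1575
  C_22 = (0.95)(0.85) − (-0.35)(0.00) = 0.8075
  C_23 = −[(0.95)(-0.45) − (0.00)(0.00)] = 0.4275
  C_31 = (0.00)(-0.20) − (-0.35)(0.90) = 0.3150
  C_32 = −[(0.95)(-0.20) − (-0.35)(-0.20)] = 0.2600
  C_33 = (0.95)(0.90) − (0.00)(-0.20) = 0.8550
det(I−A) = Σ_j (I−A)_1j·C_1j = (0.95)(0.6750) + (0.00)(0.1700) + (-0.35)(0.0900) = 0.60975
adj(I−A) = Cᵀ =
  [ 0.6750   0.1575   0.3150]
  [ 0.1700   0.8075   0.2600]
  [ 0.0900   0.4275   0.8550]
(I − A)⁻¹ = adj(I−A) / det(I−A) ≈
  [   1.1070     0.2583     0.5166]
  [   0.2788     1.3243     0.4264]
  [   0.1476     0.7011     1.4022]
x = (I − A)⁻¹ d = adj(I−A)·d / det(I−A), with det(I−A) = 0.60975:
  x_O = (0.6750·220 + 0.1575·140 + 0.3150·160) / 0.60975 = 220.95 / 0.60975 ≈ 362.36
  x_R = (0.1700·220 + 0.8075·140 + 0.2600·160) / 0.60975 = 192.05 / 0.60975 ≈ 314.97
  x_C = (0.0900·220 + 0.4275·140 + 0.8550·160) / 0.60975 = 216.45 / 0.60975 ≈ 354.98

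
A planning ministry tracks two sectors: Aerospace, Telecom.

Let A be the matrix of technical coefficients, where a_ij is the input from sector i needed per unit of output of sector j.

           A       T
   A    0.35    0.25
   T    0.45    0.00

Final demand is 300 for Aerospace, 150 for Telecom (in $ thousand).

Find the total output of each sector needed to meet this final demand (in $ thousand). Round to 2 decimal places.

x_A = 627.91, x_T = 432.56

I − A =
  [   0.65    -0.25]
  [  -0.45     1.00]
det(I−A) = (0.65)(1.00) − (-0.25)(-0.45) = 0.5375
adj(I−A) = [[1.00, 0.25], [0.45, 0.65]]
(I − A)⁻¹ = adj(I−A) / det(I−A) ≈
  [   1.8605     0.4651]
  [   0.8372     1.2093]
x = (I − A)⁻¹ d = adj(I−A)·d / det(I−A), with det(I−A) = 0.5375:
  x_A = (1.00·300 + 0.25·150) / 0.5375 = 337.50 / 0.5375 ≈ 627.91
  x_T = (0.45·300 + 0.65·150) / 0.5375 = 232.50 / 0.5375 ≈ 432.56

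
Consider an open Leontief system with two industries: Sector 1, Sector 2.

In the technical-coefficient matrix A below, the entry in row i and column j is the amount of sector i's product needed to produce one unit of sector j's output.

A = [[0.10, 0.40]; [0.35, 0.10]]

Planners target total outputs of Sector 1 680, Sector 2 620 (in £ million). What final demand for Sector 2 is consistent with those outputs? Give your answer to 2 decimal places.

d_2 = 320.00

I − A =
  [   0.90    -0.40]
  [  -0.35     0.90]
d = (I − A) x:
  d_1 = (+0.90)·680 + (-0.40)·620 = 364.00
  d_2 = (-0.35)·680 + (+0.90)·620 = 320.00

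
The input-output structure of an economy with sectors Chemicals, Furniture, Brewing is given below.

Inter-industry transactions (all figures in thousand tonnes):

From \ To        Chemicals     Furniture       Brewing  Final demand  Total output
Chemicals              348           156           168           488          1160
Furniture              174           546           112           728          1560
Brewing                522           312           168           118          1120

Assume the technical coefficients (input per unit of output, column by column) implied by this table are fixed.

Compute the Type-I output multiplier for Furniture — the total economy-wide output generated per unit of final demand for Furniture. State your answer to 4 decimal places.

Technical coefficients a_ij = z_ij / X_j:
  a_CC = 348/1160 = 0.30, a_FC = 174/1160 = 0.15, a_BC = 522/1160 = 0.45
  a_CF = 156/1560 = 0.10, a_FF = 546/1560 = 0.35, a_BF = 312/1560 = 0.20
  a_CB = 168/1120 = 0.15, a_FB = 112/1120 = 0.10, a_BB = 168/1120 = 0.15
I − A =
  [   0.70    -0.10    -0.15]
  [  -0.15     0.65    -0.10]
  [  -0.45    -0.20     0.85]
Cofactors of I−A, C_ij = (−1)^(i+j)·(minor ij) (rows/columns in the sector order above):
  C_11 = (0.65)(0.85) − (-0.10)(-0.20) = 0.5325
  C_12 = −[(-0.15)(0.85) − (-0.10)(-0.45)] = 0.1725
  C_13 = (-0.15)(-0.20) − (0.65)(-0.45) = 0.3225
  C_21 = −[(-0.10)(0.85) − (-0.15)(-0.20)] = 0.1150
  C_22 = (0.70)(0.85) − (-0.15)(-0.45) = 0.5275
  C_23 = −[(0.70)(-0.20) − (-0.10)(-0.45)] = 0.1850
  C_31 = (-0.10)(-0.10) − (-0.15)(0.65) = 0.1075
  C_32 = −[(0.70)(-0.10) − (-0.15)(-0.15)] = 0.0925
  C_33 = (0.70)(0.65) − (-0.10)(-0.15) = 0.4400
det(I−A) = Σ_j (I−A)_1j·C_1j = (0.70)(0.5325) + (-0.10)(0.1725) + (-0.15)(0.3225) = 0.307125
adj(I−A) = Cᵀ =
  [ 0.5325   0.1150   0.1075]
  [ 0.1725   0.5275   0.0925]
  [ 0.3225   0.1850   0.4400]
(I − A)⁻¹ = adj(I−A) / det(I−A) ≈
  [   1.73382     0.37444     0.35002]
  [   0.56166     1.71754     0.30118]
  [   1.05006     0.60236     1.43264]
The output multiplier for sector j is the column-j sum of the Leontief inverse (I − A)⁻¹ = adj(I−A) / det(I−A).
Column F of adj(I−A): (0.1150, 0.5275, 0.1850); det(I−A) = 0.307125.
m_F = (0.1150 + 0.5275 + 0.1850) / 0.307125 = 0.8275 / 0.307125 ≈ 2.6943.

m_F = 2.6943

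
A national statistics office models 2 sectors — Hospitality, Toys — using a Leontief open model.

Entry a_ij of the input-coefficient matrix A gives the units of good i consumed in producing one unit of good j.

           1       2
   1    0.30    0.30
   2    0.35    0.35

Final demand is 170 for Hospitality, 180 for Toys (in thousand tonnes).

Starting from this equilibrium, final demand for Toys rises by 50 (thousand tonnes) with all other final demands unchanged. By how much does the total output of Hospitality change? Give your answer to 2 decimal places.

Δx_1 = 42.86

I − A =
  [   0.70    -0.30]
  [  -0.35     0.65]
det(I−A) = (0.70)(0.65) − (-0.30)(-0.35) = 0.3500
adj(I−A) = [[0.65, 0.30], [0.35, 0.70]]
(I − A)⁻¹ = adj(I−A) / det(I−A) ≈
  [   1.8571     0.8571]
  [   1.0000     2.0000]
Δx = (I − A)⁻¹ Δd with Δd having +50 in the Toys component and 0 elsewhere.
So Δx_1 = L_12 · (+50), where L_12 = adj(I−A)_12 / det(I−A) = 0.30 / 0.3500.
Δx_1 = 0.30 × (+50) / 0.3500 = 15.00 / 0.3500 ≈ 42.86.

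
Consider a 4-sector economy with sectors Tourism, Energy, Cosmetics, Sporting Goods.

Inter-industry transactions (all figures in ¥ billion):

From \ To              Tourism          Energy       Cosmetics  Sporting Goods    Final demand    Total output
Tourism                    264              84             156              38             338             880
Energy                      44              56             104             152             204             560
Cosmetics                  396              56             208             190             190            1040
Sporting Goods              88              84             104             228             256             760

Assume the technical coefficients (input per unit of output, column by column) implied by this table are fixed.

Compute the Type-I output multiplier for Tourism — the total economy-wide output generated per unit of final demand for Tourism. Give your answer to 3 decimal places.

Technical coefficients a_ij = z_ij / X_j:
  a_TT = 264/880 = 0.30, a_ET = 44/880 = 0.05, a_CT = 396/880 = 0.45, a_ST = 88/880 = 0.10
  a_TE = 84/560 = 0.15, a_EE = 56/560 = 0.10, a_CE = 56/560 = 0.10, a_SE = 84/560 = 0.15
  a_TC = 156/1040 = 0.15, a_EC = 104/1040 = 0.10, a_CC = 208/1040 = 0.20, a_SC = 104/1040 = 0.10
  a_TS = 38/760 = 0.05, a_ES = 152/760 = 0.20, a_CS = 190/760 = 0.25, a_SS = 228/760 = 0.30
I − A =
  [   0.70    -0.15    -0.15    -0.05]
  [  -0.05     0.90    -0.10    -0.20]
  [  -0.45    -0.10     0.80    -0.25]
  [  -0.10    -0.15    -0.10     0.70]
Compute the cofactors C_ij = (−1)^(i+j)·(3×3 minor ij) of I−A; the adjugate is their transpose:
adj(I−A) = Cᵀ =
  [ 0.444750   0.102875   0.108750   0.100000]
  [ 0.085750   0.317250   0.071000   0.122125]
  [ 0.299875   0.129125   0.406875   0.203625]
  [ 0.124750   0.101125   0.088875   0.422750]
det(I−A) = Σ_j (I−A)_1j·C_1j = (0.70)(0.444750) + (-0.15)(0.085750) + (-0.15)(0.299875) + (-0.05)(0.124750) = 0.24724375
(I − A)⁻¹ = adj(I−A) / det(I−A) ≈
  [   1.7988     0.4161     0.4398     0.4045]
  [   0.3468     1.2831     0.2872     0.4939]
  [   1.2129     0.5223     1.6456     0.8236]
  [   0.5046     0.4090     0.3595     1.7099]
The output multiplier for sector j is the column-j sum of the Leontief inverse (I − A)⁻¹ = adj(I−A) / det(I−A).
Column T of adj(I−A): (0.444750, 0.085750, 0.299875, 0.124750); det(I−A) = 0.24724375.
m_T = (0.444750 + 0.085750 + 0.299875 + 0.124750) / 0.24724375 = 0.955125 / 0.24724375 ≈ 3.863.

m_T = 3.863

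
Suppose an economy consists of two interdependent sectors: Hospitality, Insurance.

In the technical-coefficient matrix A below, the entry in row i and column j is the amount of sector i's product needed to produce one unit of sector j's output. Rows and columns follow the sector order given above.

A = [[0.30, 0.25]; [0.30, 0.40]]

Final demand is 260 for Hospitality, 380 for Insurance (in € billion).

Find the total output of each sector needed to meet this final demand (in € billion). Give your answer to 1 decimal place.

I − A =
  [   0.70    -0.25]
  [  -0.30     0.60]
det(I−A) = (0.70)(0.60) − (-0.25)(-0.30) = 0.3450
adj(I−A) = [[0.60, 0.25], [0.30, 0.70]]
(I − A)⁻¹ = adj(I−A) / det(I−A) ≈
  [   1.7391     0.7246]
  [   0.8696     2.0290]
x = (I − A)⁻¹ d = adj(I−A)·d / det(I−A), with det(I−A) = 0.3450:
  x_1 = (0.60·260 + 0.25·380) / 0.3450 = 251.00 / 0.3450 ≈ 727.5
  x_2 = (0.30·260 + 0.70·380) / 0.3450 = 344.00 / 0.3450 ≈ 997.1

x_1 = 727.5, x_2 = 997.1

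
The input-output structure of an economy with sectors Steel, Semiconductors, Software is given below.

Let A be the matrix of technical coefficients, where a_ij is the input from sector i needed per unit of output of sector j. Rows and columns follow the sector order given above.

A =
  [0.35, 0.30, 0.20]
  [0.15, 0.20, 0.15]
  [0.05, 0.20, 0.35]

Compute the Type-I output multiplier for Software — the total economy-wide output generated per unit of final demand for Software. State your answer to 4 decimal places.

I − A =
  [   0.65    -0.30    -0.20]
  [  -0.15     0.80    -0.15]
  [  -0.05    -0.20     0.65]
Cofactors of I−A, C_ij = (−1)^(i+j)·(minor ij) (rows/columns in the sector order above):
  C_11 = (0.80)(0.65) − (-0.15)(-0.20) = 0.4900
  C_12 = −[(-0.15)(0.65) − (-0.15)(-0.05)] = 0.1050
  C_13 = (-0.15)(-0.20) − (0.80)(-0.05) = 0.0700
  C_21 = −[(-0.30)(0.65) − (-0.20)(-0.20)] = 0.2350
  C_22 = (0.65)(0.65) − (-0.20)(-0.05) = 0.4125
  C_23 = −[(0.65)(-0.20) − (-0.30)(-0.05)] = 0.1450
  C_31 = (-0.30)(-0.15) − (-0.20)(0.80) = 0.2050
  C_32 = −[(0.65)(-0.15) − (-0.20)(-0.15)] = 0.1275
  C_33 = (0.65)(0.80) − (-0.30)(-0.15) = 0.4750
det(I−A) = Σ_j (I−A)_1j·C_1j = (0.65)(0.4900) + (-0.30)(0.1050) + (-0.20)(0.0700) = 0.2730
adj(I−A) = Cᵀ =
  [ 0.4900   0.2350   0.2050]
  [ 0.1050   0.4125   0.1275]
  [ 0.0700   0.1450   0.4750]
(I − A)⁻¹ = adj(I−A) / det(I−A) ≈
  [   1.79487     0.86081     0.75092]
  [   0.38462     1.51099     0.46703]
  [   0.25641     0.53114     1.73993]
The output multiplier for sector j is the column-j sum of the Leontief inverse (I − A)⁻¹ = adj(I−A) / det(I−A).
Column 3 of adj(I−A): (0.2050, 0.1275, 0.4750); det(I−A) = 0.2730.
m_3 = (0.2050 + 0.1275 + 0.4750) / 0.2730 = 0.8075 / 0.2730 ≈ 2.9579.

m_3 = 2.9579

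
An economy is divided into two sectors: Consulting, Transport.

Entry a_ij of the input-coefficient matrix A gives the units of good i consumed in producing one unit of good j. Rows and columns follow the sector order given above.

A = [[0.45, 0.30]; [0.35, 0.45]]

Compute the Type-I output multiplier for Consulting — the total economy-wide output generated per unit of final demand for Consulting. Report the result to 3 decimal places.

I − A =
  [   0.55    -0.30]
  [  -0.35     0.55]
det(I−A) = (0.55)(0.55) − (-0.30)(-0.35) = 0.1975
adj(I−A) = [[0.55, 0.30], [0.35, 0.55]]
(I − A)⁻¹ = adj(I−A) / det(I−A) ≈
  [   2.7848     1.5190]
  [   1.7722     2.7848]
The output multiplier for sector j is the column-j sum of the Leontief inverse (I − A)⁻¹ = adj(I−A) / det(I−A).
Column C of adj(I−A): (0.55, 0.35); det(I−A) = 0.1975.
m_C = (0.55 + 0.35) / 0.1975 = 0.90 / 0.1975 ≈ 4.557.

m_C = 4.557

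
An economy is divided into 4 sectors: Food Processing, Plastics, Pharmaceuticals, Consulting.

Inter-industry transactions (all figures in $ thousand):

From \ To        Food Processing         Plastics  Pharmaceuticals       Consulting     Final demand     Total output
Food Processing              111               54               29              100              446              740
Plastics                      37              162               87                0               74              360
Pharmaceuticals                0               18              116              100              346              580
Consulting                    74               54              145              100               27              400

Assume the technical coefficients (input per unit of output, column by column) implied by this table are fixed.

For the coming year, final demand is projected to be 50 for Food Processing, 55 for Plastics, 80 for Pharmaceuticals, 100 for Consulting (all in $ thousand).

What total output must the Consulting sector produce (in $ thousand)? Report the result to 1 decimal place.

Technical coefficients a_ij = z_ij / X_j:
  a_11 = 111/740 = 0.15, a_21 = 37/740 = 0.05, a_31 = 0/740 = 0.00, a_41 = 74/740 = 0.10
  a_12 = 54/360 = 0.15, a_22 = 162/360 = 0.45, a_32 = 18/360 = 0.05, a_42 = 54/360 = 0.15
  a_13 = 29/580 = 0.05, a_23 = 87/580 = 0.15, a_33 = 116/580 = 0.20, a_43 = 145/580 = 0.25
  a_14 = 100/400 = 0.25, a_24 = 0/400 = 0.00, a_34 = 100/400 = 0.25, a_44 = 100/400 = 0.25
I − A =
  [   0.85    -0.15    -0.05    -0.25]
  [  -0.05     0.55    -0.15     0.00]
  [   0.00    -0.05     0.80    -0.25]
  [  -0.10    -0.15    -0.25     0.75]
Compute the cofactors C_ij = (−1)^(i+j)·(3×3 minor ij) of I−A; the adjugate is their transpose:
adj(I−A) = Cᵀ =
  [ 0.284375   0.117500   0.077500   0.120625]
  [ 0.030625   0.435625   0.096875   0.042500]
  [ 0.017500   0.066250   0.329375   0.115625]
  [ 0.049875   0.124875   0.139500   0.361500]
det(I−A) = Σ_j (I−A)_1j·C_1j = (0.85)(0.284375) + (-0.15)(0.030625) + (-0.05)(0.017500) + (-0.25)(0.049875) = 0.22378125
(I − A)⁻¹ = adj(I−A) / det(I−A) ≈
  [   1.2708     0.5251     0.3463     0.5390]
  [   0.1369     1.9467     0.4329     0.1899]
  [   0.0782     0.2960     1.4719     0.5167]
  [   0.2229     0.5580     0.6234     1.6154]
x = (I − A)⁻¹ d = adj(I−A)·d / det(I−A), with det(I−A) = 0.22378125:
  x_1 = (0.284375·50 + 0.117500·55 + 0.077500·80 + 0.120625·100) / 0.22378125 = 38.94375 / 0.22378125 ≈ 174.0
  x_2 = (0.030625·50 + 0.435625·55 + 0.096875·80 + 0.042500·100) / 0.22378125 = 37.490625 / 0.22378125 ≈ 167.5
  x_3 = (0.017500·50 + 0.066250·55 + 0.329375·80 + 0.115625·100) / 0.22378125 = 42.43125 / 0.22378125 ≈ 189.6
  x_4 = (0.049875·50 + 0.124875·55 + 0.139500·80 + 0.361500·100) / 0.22378125 = 56.671875 / 0.22378125 ≈ 253.2

x_4 = 253.2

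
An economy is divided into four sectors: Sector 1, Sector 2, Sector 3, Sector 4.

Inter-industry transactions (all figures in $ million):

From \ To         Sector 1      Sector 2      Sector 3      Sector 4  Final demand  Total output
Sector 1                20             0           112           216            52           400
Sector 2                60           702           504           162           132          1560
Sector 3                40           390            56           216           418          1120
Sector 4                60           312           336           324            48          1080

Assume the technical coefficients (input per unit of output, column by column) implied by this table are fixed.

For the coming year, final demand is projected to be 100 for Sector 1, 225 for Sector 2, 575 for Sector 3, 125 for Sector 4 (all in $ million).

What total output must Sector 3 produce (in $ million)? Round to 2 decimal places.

Technical coefficients a_ij = z_ij / X_j:
  a_11 = 20/400 = 0.05, a_21 = 60/400 = 0.15, a_31 = 40/400 = 0.10, a_41 = 60/400 = 0.15
  a_12 = 0/1560 = 0.00, a_22 = 702/1560 = 0.45, a_32 = 390/1560 = 0.25, a_42 = 312/1560 = 0.20
  a_13 = 112/1120 = 0.10, a_23 = 504/1120 = 0.45, a_33 = 56/1120 = 0.05, a_43 = 336/1120 = 0.30
  a_14 = 216/1080 = 0.20, a_24 = 162/1080 = 0.15, a_34 = 216/1080 = 0.20, a_44 = 324/1080 = 0.30
I − A =
  [   0.95     0.00    -0.10    -0.20]
  [  -0.15     0.55    -0.45    -0.15]
  [  -0.10    -0.25     0.95    -0.20]
  [  -0.15    -0.20    -0.30     0.70]
Compute the cofactors C_ij = (−1)^(i+j)·(3×3 minor ij) of I−A; the adjugate is their transpose:
adj(I−A) = Cᵀ =
  [ 0.196250   0.074500   0.086500   0.096750]
  [ 0.161625   0.530250   0.350250   0.259875]
  [ 0.089875   0.200750   0.314750   0.158625]
  [ 0.126750   0.253500   0.253500   0.380250]
det(I−A) = Σ_j (I−A)_1j·C_1j = (0.95)(0.196250) + (0.00)(0.161625) + (-0.10)(0.089875) + (-0.20)(0.126750) = 0.1521
(I − A)⁻¹ = adj(I−A) / det(I−A) ≈
  [   1.2903     0.4898     0.5687     0.6361]
  [   1.0626     3.4862     2.3028     1.7086]
  [   0.5909     1.3199     2.0694     1.0429]
  [   0.8333     1.6667     1.6667     2.5000]
x = (I − A)⁻¹ d = adj(I−A)·d / det(I−A), with det(I−A) = 0.1521:
  x_1 = (0.196250·100 + 0.074500·225 + 0.086500·575 + 0.096750·125) / 0.1521 = 98.21875 / 0.1521 ≈ 645.75
  x_2 = (0.161625·100 + 0.530250·225 + 0.350250·575 + 0.259875·125) / 0.1521 = 369.346875 / 0.1521 ≈ 2428.32
  x_3 = (0.089875·100 + 0.200750·225 + 0.314750·575 + 0.158625·125) / 0.1521 = 254.965625 / 0.1521 ≈ 1676.30
  x_4 = (0.126750·100 + 0.253500·225 + 0.253500·575 + 0.380250·125) / 0.1521 = 263.00625 / 0.1521 ≈ 1729.17

x_3 = 1676.30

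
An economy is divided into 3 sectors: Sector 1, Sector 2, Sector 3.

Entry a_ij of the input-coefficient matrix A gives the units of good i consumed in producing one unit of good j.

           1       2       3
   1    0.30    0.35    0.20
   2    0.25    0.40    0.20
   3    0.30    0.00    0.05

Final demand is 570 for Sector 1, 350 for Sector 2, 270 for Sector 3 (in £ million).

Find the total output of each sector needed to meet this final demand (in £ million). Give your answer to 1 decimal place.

x_1 = 1902.8, x_2 = 1671.2, x_3 = 885.1

I − A =
  [   0.70    -0.35    -0.20]
  [  -0.25     0.60    -0.20]
  [  -0.30     0.00     0.95]
Cofactors of I−A, C_ij = (−1)^(i+j)·(minor ij) (rows/columns in the sector order above):
  C_11 = (0.60)(0.95) − (-0.20)(0.00) = 0.5700
  C_12 = −[(-0.25)(0.95) − (-0.20)(-0.30)] = 0.2975
  C_13 = (-0.25)(0.00) − (0.60)(-0.30) = 0.1800
  C_21 = −[(-0.35)(0.95) − (-0.20)(0.00)] = 0.3325
  C_22 = (0.70)(0.95) − (-0.20)(-0.30) = 0.6050
  C_23 = −[(0.70)(0.00) − (-0.35)(-0.30)] = 0.1050
  C_31 = (-0.35)(-0.20) − (-0.20)(0.60) = 0.1900
  C_32 = −[(0.70)(-0.20) − (-0.20)(-0.25)] = 0.1900
  C_33 = (0.70)(0.60) − (-0.35)(-0.25) = 0.3325
det(I−A) = Σ_j (I−A)_1j·C_1j = (0.70)(0.5700) + (-0.35)(0.2975) + (-0.20)(0.1800) = 0.258875
adj(I−A) = Cᵀ =
  [ 0.5700   0.3325   0.1900]
  [ 0.2975   0.6050   0.1900]
  [ 0.1800   0.1050   0.3325]
(I − A)⁻¹ = adj(I−A) / det(I−A) ≈
  [   2.2018     1.2844     0.7339]
  [   1.1492     2.3370     0.7339]
  [   0.6953     0.4056     1.2844]
x = (I − A)⁻¹ d = adj(I−A)·d / det(I−A), with det(I−A) = 0.258875:
  x_1 = (0.5700·570 + 0.3325·350 + 0.1900·270) / 0.258875 = 492.575 / 0.258875 ≈ 1902.8
  x_2 = (0.2975·570 + 0.6050·350 + 0.1900·270) / 0.258875 = 432.625 / 0.258875 ≈ 1671.2
  x_3 = (0.1800·570 + 0.1050·350 + 0.3325·270) / 0.258875 = 229.125 / 0.258875 ≈ 885.1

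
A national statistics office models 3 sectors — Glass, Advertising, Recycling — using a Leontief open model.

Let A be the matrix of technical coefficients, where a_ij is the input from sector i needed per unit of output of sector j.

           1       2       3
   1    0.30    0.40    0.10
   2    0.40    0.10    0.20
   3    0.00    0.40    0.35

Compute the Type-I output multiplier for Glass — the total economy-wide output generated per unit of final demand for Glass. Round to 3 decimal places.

m_1 = 3.961

I − A =
  [   0.70    -0.40    -0.10]
  [  -0.40     0.90    -0.20]
  [   0.00    -0.40     0.65]
Cofactors of I−A, C_ij = (−1)^(i+j)·(minor ij) (rows/columns in the sector order above):
  C_11 = (0.90)(0.65) − (-0.20)(-0.40) = 0.5050
  C_12 = −[(-0.40)(0.65) − (-0.20)(0.00)] = 0.2600
  C_13 = (-0.40)(-0.40) − (0.90)(0.00) = 0.1600
  C_21 = −[(-0.40)(0.65) − (-0.10)(-0.40)] = 0.3000
  C_22 = (0.70)(0.65) − (-0.10)(0.00) = 0.4550
  C_23 = −[(0.70)(-0.40) − (-0.40)(0.00)] = 0.2800
  C_31 = (-0.40)(-0.20) − (-0.10)(0.90) = 0.1700
  C_32 = −[(0.70)(-0.20) − (-0.10)(-0.40)] = 0.1800
  C_33 = (0.70)(0.90) − (-0.40)(-0.40) = 0.4700
det(I−A) = Σ_j (I−A)_1j·C_1j = (0.70)(0.5050) + (-0.40)(0.2600) + (-0.10)(0.1600) = 0.2335
adj(I−A) = Cᵀ =
  [ 0.5050   0.3000   0.1700]
  [ 0.2600   0.4550   0.1800]
  [ 0.1600   0.2800   0.4700]
(I − A)⁻¹ = adj(I−A) / det(I−A) ≈
  [   2.1627     1.2848     0.7281]
  [   1.1135     1.9486     0.7709]
  [   0.6852     1.1991     2.0128]
The output multiplier for sector j is the column-j sum of the Leontief inverse (I − A)⁻¹ = adj(I−A) / det(I−A).
Column 1 of adj(I−A): (0.5050, 0.2600, 0.1600); det(I−A) = 0.2335.
m_1 = (0.5050 + 0.2600 + 0.1600) / 0.2335 = 0.925 / 0.2335 ≈ 3.961.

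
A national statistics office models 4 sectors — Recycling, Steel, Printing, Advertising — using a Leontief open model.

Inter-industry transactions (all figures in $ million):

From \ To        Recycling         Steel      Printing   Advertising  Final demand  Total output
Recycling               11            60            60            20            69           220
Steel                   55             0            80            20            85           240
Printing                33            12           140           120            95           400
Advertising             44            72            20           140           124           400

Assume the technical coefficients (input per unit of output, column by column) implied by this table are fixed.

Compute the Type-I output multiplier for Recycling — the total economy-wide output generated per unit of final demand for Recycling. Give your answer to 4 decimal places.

m_1 = 3.1716

Technical coefficients a_ij = z_ij / X_j:
  a_11 = 11/220 = 0.05, a_21 = 55/220 = 0.25, a_31 = 33/220 = 0.15, a_41 = 44/220 = 0.20
  a_12 = 60/240 = 0.25, a_22 = 0/240 = 0.00, a_32 = 12/240 = 0.05, a_42 = 72/240 = 0.30
  a_13 = 60/400 = 0.15, a_23 = 80/400 = 0.20, a_33 = 140/400 = 0.35, a_43 = 20/400 = 0.05
  a_14 = 20/400 = 0.05, a_24 = 20/400 = 0.05, a_34 = 120/400 = 0.30, a_44 = 140/400 = 0.35
I − A =
  [   0.95    -0.25    -0.15    -0.05]
  [  -0.25     1.00    -0.20    -0.05]
  [  -0.15    -0.05     0.65    -0.30]
  [  -0.20    -0.30    -0.05     0.65]
Compute the cofactors C_ij = (−1)^(i+j)·(3×3 minor ij) of I−A; the adjugate is their transpose:
adj(I−A) = Cᵀ =
  [ 0.373125   0.130125   0.133875   0.100500]
  [ 0.140250   0.356625   0.150375   0.107625]
  [ 0.186375   0.157500   0.546375   0.278625]
  [ 0.193875   0.216750   0.152625   0.535500]
det(I−A) = Σ_j (I−A)_1j·C_1j = (0.95)(0.373125) + (-0.25)(0.140250) + (-0.15)(0.186375) + (-0.05)(0.193875) = 0.28175625
(I − A)⁻¹ = adj(I−A) / det(I−A) ≈
  [   1.32428     0.46184     0.47514     0.35669]
  [   0.49777     1.26572     0.53371     0.38198]
  [   0.66148     0.55899     1.93918     0.98889]
  [   0.68809     0.76928     0.54169     1.90058]
The output multiplier for sector j is the column-j sum of the Leontief inverse (I − A)⁻¹ = adj(I−A) / det(I−A).
Column 1 of adj(I−A): (0.373125, 0.140250, 0.186375, 0.193875); det(I−A) = 0.28175625.
m_1 = (0.373125 + 0.140250 + 0.186375 + 0.193875) / 0.28175625 = 0.893625 / 0.28175625 ≈ 3.1716.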